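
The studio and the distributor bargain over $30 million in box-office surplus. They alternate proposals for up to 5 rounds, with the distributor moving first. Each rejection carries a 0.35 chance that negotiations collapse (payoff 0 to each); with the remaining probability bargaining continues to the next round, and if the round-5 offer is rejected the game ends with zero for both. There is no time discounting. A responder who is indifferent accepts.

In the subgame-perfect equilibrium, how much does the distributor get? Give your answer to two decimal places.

20.29

Round 5 (the distributor proposes): the studio will accept anything ≥ 0, so the distributor offers 0 and keeps 30.
Round 4 (the studio proposes): rejecting gives the distributor an expected 0.65 × 30 = 19.5; the studio offers that and keeps 10.5.
Round 3 (the distributor proposes): rejecting gives the studio an expected 0.65 × 10.5 = 6.825. The distributor offers 6.825 and keeps 30 − 6.825 = 23.175.
Round 2 (the studio proposes): rejecting gives the distributor an expected 0.65 × 23.175 = 15.06375; the studio offers that and keeps 14.93625.
Round 1 (the distributor proposes): rejecting gives the studio an expected 0.65 × 14.93625 = 9.7085625; the distributor offers that and keeps 20.2914375.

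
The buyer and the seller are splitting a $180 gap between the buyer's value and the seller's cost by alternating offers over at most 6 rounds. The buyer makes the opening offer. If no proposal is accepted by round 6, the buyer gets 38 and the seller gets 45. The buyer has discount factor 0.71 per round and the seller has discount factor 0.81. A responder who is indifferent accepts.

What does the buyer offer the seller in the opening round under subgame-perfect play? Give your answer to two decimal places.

104.64

Work backward from the last round.
Round 6 (the seller proposes): the buyer gets 38 if talks fail, so the seller offers 38 and keeps 142.
Round 5 (the buyer proposes): the seller can get 142 next round, worth 0.81 × 142 = 115.02 now; the buyer offers that and keeps 64.98.
Round 4 (the seller proposes): the buyer can get 64.98 next round, worth 0.71 × 64.98 = 46.1358 now, so the seller offers 46.1358, keeping 133.8642.
Round 3 (the buyer proposes): the seller can get 133.8642 next round, worth 0.81 × 133.8642 = 108.430002 now, so the buyer offers 108.430002, keeping 71.569998.
Round 2 (the seller proposes): the buyer can get 71.569998 next round, worth 0.71 × 71.569998 = 50.81469858 now. The seller offers 50.81469858 and keeps 180 − 50.81469858 = 129.18530142.
Round 1 (the buyer proposes): the seller can get 129.18530142 next round, worth 0.81 × 129.18530142 = 104.6400941502 now; the buyer offers that and keeps 75.3599058498.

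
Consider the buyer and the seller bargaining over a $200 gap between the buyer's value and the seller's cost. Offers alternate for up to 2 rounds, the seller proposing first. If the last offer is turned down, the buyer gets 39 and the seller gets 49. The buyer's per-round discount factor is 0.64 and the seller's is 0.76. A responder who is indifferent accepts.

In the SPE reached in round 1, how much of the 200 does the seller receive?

103.36

Round 2 (the buyer proposes): the seller gets 49 if talks fail, so the buyer offers 49 and keeps 151.
Round 1 (the seller proposes): the buyer can get 151 next round, worth 0.64 × 151 = 96.64 now, so the seller offers 96.64, keeping 103.36.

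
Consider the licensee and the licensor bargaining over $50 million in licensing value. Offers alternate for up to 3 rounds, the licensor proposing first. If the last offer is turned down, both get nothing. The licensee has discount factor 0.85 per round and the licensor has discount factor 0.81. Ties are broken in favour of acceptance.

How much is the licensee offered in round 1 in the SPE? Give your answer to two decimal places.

8.08

Round 3 (the licensor proposes): rejection yields 0 for the licensee; the licensor offers 0 and keeps 50.
Round 2 (the licensee proposes): the licensor can get 50 next round, worth 0.81 × 50 = 40.5 now; the licensee offers that and keeps 9.5.
Round 1 (the licensor proposes): the licensee can get 9.5 next round, worth 0.85 × 9.5 = 8.075 now; the licensor offers that and keeps 41.925.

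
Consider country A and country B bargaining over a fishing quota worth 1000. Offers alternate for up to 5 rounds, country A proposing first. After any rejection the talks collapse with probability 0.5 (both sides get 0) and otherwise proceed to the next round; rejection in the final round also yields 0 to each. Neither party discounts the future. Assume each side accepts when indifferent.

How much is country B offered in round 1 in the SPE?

312.5

By backward induction:
Round 5 (country A proposes): country B will accept anything ≥ 0, so country A offers 0 and keeps 1000.
Round 4 (country B proposes): rejecting gives country A an expected 0.5 × 1000 = 500. Country B offers 500 and keeps 1000 − 500 = 500.
Round 3 (country A proposes): rejecting gives country B an expected 0.5 × 500 = 250. Country A offers 250 and keeps 1000 − 250 = 750.
Round 2 (country B proposes): rejecting gives country A an expected 0.5 × 750 = 375; country B offers that and keeps 625.
Round 1 (country A proposes): rejecting gives country B an expected 0.5 × 625 = 312.5. Country A offers 312.5 and keeps 1000 − 312.5 = 687.5.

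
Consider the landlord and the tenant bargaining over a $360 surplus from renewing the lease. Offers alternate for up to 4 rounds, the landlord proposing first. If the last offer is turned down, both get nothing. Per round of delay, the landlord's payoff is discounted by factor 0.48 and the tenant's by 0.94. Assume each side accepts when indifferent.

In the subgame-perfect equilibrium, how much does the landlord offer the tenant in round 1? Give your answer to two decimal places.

328.65

Round 4 (the tenant proposes): rejection yields 0 for the landlord; the tenant offers 0 and keeps 360.
Round 3 (the landlord proposes): the tenant can get 360 next round, worth 0.94 × 360 = 338.4 now, so the landlord offers 338.4, keeping 21.6.
Round 2 (the tenant proposes): the landlord can get 21.6 next round, worth 0.48 × 21.6 = 10.368 now. The tenant offers 10.368 and keeps 360 − 10.368 = 349.632.
Round 1 (the landlord proposes): the tenant can get 349.632 next round, worth 0.94 × 349.632 = 328.65408 now, so the landlord offers 328.65408, keeping 31.34592.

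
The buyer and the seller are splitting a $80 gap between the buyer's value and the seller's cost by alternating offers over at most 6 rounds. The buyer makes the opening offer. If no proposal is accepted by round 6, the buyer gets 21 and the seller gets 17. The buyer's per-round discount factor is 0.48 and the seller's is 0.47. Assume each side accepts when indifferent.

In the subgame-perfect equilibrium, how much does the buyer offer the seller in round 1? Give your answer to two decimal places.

Round 6 (the seller proposes): the buyer gets 21 if talks fail, so the seller offers 21 and keeps 59.
Round 5 (the buyer proposes): the seller can get 59 next round, worth 0.47 × 59 = 27.73 now, so the buyer offers 27.73, keeping 52.27.
Round 4 (the seller proposes): the buyer can get 52.27 next round, worth 0.48 × 52.27 = 25.0896 now. The seller offers 25.0896 and keeps 80 − 25.0896 = 54.9104.
Round 3 (the buyer proposes): the seller can get 54.9104 next round, worth 0.47 × 54.9104 = 25.807888 now; the buyer offers that and keeps 54.192112.
Round 2 (the seller proposes): the buyer can get 54.192112 next round, worth 0.48 × 54.192112 = 26.01221376 now, so the seller offers 26.01221376, keeping 53.98778624.
Round 1 (the buyer proposes): the seller can get 53.98778624 next round, worth 0.47 × 53.98778624 = 25.3742595328 now; the buyer offers that and keeps 54.6257404672.

25.37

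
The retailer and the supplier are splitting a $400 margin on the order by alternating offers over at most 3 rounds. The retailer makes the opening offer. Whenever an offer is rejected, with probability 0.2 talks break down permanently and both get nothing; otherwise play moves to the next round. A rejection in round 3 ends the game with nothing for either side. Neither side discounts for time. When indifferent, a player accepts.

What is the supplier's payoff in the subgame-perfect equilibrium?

64

Round 3 (the retailer proposes): rejection yields 0 for the supplier; the retailer offers 0 and keeps 400.
Round 2 (the supplier proposes): rejecting gives the retailer an expected 0.8 × 400 = 320; the supplier offers that and keeps 80.
Round 1 (the retailer proposes): rejecting gives the supplier an expected 0.8 × 80 = 64; the retailer offers that and keeps 336.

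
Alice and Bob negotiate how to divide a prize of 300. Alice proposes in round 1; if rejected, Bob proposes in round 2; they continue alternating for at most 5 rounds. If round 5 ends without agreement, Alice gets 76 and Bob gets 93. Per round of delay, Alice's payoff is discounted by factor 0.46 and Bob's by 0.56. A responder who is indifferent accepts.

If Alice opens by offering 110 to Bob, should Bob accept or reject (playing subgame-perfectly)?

Reject

Work out Bob's continuation value if the offer is rejected.
Round 5 (Alice proposes): Bob gets 93 if talks fail, so Alice offers 93 and keeps 207.
Round 4 (Bob proposes): Alice can get 207 next round, worth 0.46 × 207 = 95.22 now, so Bob offers 95.22, keeping 204.78.
Round 3 (Alice proposes): Bob can get 204.78 next round, worth 0.56 × 204.78 = 114.6768 now, so Alice offers 114.6768, keeping 185.3232.
Round 2 (Bob proposes): Alice can get 185.3232 next round, worth 0.46 × 185.3232 = 85.248672 now, so Bob offers 85.248672, keeping 214.751328.
So by rejecting in round 1, Bob gets 214.751328 next round, worth 0.56 × 214.751328 = 120.26074368 now.
Offer 110 < 120.26074368, so Bob rejects.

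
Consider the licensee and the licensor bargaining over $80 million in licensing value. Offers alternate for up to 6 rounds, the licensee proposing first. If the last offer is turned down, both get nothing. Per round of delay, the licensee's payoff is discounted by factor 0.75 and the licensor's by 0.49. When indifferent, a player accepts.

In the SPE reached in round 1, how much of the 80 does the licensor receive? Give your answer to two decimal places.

By backward induction:
Round 6 (the licensor proposes): rejection yields 0 for the licensee; the licensor offers 0 and keeps 80.
Round 5 (the licensee proposes): the licensor can get 80 next round, worth 0.49 × 80 = 39.2 now; the licensee offers that and keeps 40.8.
Round 4 (the licensor proposes): the licensee can get 40.8 next round, worth 0.75 × 40.8 = 30.6 now; the licensor offers that and keeps 49.4.
Round 3 (the licensee proposes): the licensor can get 49.4 next round, worth 0.49 × 49.4 = 24.206 now; the licensee offers that and keeps 55.794.
Round 2 (the licensor proposes): the licensee can get 55.794 next round, worth 0.75 × 55.794 = 41.8455 now; the licensor offers that and keeps 38.1545.
Round 1 (the licensee proposes): the licensor can get 38.1545 next round, worth 0.49 × 38.1545 = 18.695705 now. The licensee offers 18.695705 and keeps 80 − 18.695705 = 61.304295.

18.70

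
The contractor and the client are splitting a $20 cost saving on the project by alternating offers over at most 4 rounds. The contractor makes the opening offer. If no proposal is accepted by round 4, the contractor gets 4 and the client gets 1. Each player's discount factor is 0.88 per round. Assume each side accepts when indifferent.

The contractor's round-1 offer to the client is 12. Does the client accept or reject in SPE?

Reject

Work out the client's continuation value if the offer is rejected.
Round 4 (the client proposes): the contractor gets 4 if talks fail, so the client offers 4 and keeps 16.
Round 3 (the contractor proposes): the client can get 16 next round, worth 0.88 × 16 = 14.08 now; the contractor offers that and keeps 5.92.
Round 2 (the client proposes): the contractor can get 5.92 next round, worth 0.88 × 5.92 = 5.2096 now, so the client offers 5.2096, keeping 14.7904.
So by rejecting in round 1, the client gets 14.7904 next round, worth 0.88 × 14.7904 = 13.015552 now.
Offer 12 < 13.015552, so the client rejects.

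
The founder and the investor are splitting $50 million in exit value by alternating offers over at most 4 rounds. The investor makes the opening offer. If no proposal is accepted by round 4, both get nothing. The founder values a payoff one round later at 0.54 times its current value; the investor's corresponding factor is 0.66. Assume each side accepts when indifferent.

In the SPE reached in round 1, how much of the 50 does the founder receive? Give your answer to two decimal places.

18.80

By backward induction:
Round 4 (the founder proposes): the investor will accept anything ≥ 0, so the founder offers 0 and keeps 50.
Round 3 (the investor proposes): the founder can get 50 next round, worth 0.54 × 50 = 27 now. The investor offers 27 and keeps 50 − 27 = 23.
Round 2 (the founder proposes): the investor can get 23 next round, worth 0.66 × 23 = 15.18 now; the founder offers that and keeps 34.82.
Round 1 (the investor proposes): the founder can get 34.82 next round, worth 0.54 × 34.82 = 18.8028 now; the investor offers that and keeps 31.1972.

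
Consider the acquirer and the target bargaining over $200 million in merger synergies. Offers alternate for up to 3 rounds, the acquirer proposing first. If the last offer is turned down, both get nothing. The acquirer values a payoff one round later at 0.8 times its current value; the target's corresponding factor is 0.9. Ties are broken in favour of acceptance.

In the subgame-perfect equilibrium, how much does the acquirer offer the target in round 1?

Round 3 (the acquirer proposes): the target will accept anything ≥ 0, so the acquirer offers 0 and keeps 200.
Round 2 (the target proposes): the acquirer can get 200 next round, worth 0.8 × 200 = 160 now. The target offers 160 and keeps 200 − 160 = 40.
Round 1 (the acquirer proposes): the target can get 40 next round, worth 0.9 × 40 = 36 now. The acquirer offers 36 and keeps 200 − 36 = 164.

36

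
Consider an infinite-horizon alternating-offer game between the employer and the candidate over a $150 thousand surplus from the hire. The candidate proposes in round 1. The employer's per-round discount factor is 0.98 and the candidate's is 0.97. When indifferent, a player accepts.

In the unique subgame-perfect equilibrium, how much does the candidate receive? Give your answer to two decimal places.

When the candidate proposes, the employer accepts any offer worth at least 0.98 times what the employer would get by proposing next round; and vice versa.
This gives x = 150 − 0.98y and y = 150 − 0.97x, where x and y are each side's share when it proposes.
Hence (1 − 0.98·0.97)x = 150(1 − 0.98), i.e. 0.0494·x = 3.
x ≈ 60.7287; the employer's share is 150 − x ≈ 89.2713.

60.73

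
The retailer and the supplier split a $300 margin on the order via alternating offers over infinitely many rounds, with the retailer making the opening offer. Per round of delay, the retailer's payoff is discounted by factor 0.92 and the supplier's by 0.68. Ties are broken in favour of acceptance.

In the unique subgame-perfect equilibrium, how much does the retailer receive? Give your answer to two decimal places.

In a stationary SPE each proposer offers the other exactly their discounted continuation value.
If the retailer keeps x when proposing and the supplier keeps y when proposing, then x = 300 − 0.68y and y = 300 − 0.92x.
Solving: x = 300(1 − 0.68) / (1 − 0.92·0.68) = 96 / 0.3744 ≈ 256.4103.
The supplier gets 300 − 256.4103 ≈ 43.5897.

256.41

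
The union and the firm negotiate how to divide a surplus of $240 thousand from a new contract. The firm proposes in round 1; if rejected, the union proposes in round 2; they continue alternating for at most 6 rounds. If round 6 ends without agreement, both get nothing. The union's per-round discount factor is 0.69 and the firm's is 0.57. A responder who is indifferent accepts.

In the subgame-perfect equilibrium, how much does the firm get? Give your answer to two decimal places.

115.17

Work backward from the last round.
Round 6 (the union proposes): the firm will accept anything ≥ 0, so the union offers 0 and keeps 240.
Round 5 (the firm proposes): the union can get 240 next round, worth 0.69 × 240 = 165.6 now. The firm offers 165.6 and keeps 240 − 165.6 = 74.4.
Round 4 (the union proposes): the firm can get 74.4 next round, worth 0.57 × 74.4 = 42.408 now. The union offers 42.408 and keeps 240 − 42.408 = 197.592.
Round 3 (the firm proposes): the union can get 197.592 next round, worth 0.69 × 197.592 = 136.33848 now; the firm offers that and keeps 103.66152.
Round 2 (the union proposes): the firm can get 103.66152 next round, worth 0.57 × 103.66152 = 59.0870664 now, so the union offers 59.0870664, keeping 180.9129336.
Round 1 (the firm proposes): the union can get 180.9129336 next round, worth 0.69 × 180.9129336 = 124.829924184 now; the firm offers that and keeps 115.170075816.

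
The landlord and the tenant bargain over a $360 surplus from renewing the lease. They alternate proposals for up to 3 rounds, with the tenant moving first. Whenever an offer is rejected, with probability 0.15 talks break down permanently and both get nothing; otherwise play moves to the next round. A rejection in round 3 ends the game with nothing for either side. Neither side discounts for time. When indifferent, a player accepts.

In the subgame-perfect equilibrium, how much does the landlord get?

45.9

Round 3 (the tenant proposes): rejection yields 0 for the landlord; the tenant offers 0 and keeps 360.
Round 2 (the landlord proposes): rejecting gives the tenant an expected 0.85 × 360 = 306. The landlord offers 306 and keeps 360 − 306 = 54.
Round 1 (the tenant proposes): rejecting gives the landlord an expected 0.85 × 54 = 45.9. The tenant offers 45.9 and keeps 360 − 45.9 = 314.1.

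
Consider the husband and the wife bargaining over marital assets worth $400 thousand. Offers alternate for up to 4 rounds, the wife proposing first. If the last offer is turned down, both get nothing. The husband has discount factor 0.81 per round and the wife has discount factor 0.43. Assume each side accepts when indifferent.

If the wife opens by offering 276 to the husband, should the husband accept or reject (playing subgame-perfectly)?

Reject

Round 4 (the husband proposes): the wife will accept anything ≥ 0, so the husband offers 0 and keeps 400.
Round 3 (the wife proposes): the husband can get 400 next round, worth 0.81 × 400 = 324 now; the wife offers that and keeps 76.
Round 2 (the husband proposes): the wife can get 76 next round, worth 0.43 × 76 = 32.68 now; the husband offers that and keeps 367.32.
So by rejecting in round 1, the husband gets 367.32 next round, worth 0.81 × 367.32 = 297.5292 now.
Offer 276 < 297.5292, so the husband rejects.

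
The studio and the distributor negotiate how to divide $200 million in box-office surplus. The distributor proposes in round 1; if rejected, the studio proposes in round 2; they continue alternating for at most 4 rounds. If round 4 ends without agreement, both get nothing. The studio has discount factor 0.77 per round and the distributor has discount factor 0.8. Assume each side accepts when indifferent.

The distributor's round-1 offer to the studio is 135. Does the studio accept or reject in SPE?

Accept

Round 4 (the studio proposes): rejection yields 0 for the distributor; the studio offers 0 and keeps 200.
Round 3 (the distributor proposes): the studio can get 200 next round, worth 0.77 × 200 = 154 now. The distributor offers 154 and keeps 200 − 154 = 46.
Round 2 (the studio proposes): the distributor can get 46 next round, worth 0.8 × 46 = 36.8 now. The studio offers 36.8 and keeps 200 − 36.8 = 163.2.
So by rejecting in round 1, the studio gets 163.2 next round, worth 0.77 × 163.2 = 125.664 now.
Offer 135 ≥ 125.664, so the studio accepts.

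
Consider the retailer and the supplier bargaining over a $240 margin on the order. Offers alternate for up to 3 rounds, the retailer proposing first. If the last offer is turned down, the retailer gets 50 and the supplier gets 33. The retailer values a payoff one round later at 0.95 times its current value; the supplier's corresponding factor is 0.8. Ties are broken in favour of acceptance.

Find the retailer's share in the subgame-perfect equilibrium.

Round 3 (the retailer proposes): the supplier gets 33 if talks fail, so the retailer offers 33 and keeps 207.
Round 2 (the supplier proposes): the retailer can get 207 next round, worth 0.95 × 207 = 196.65 now, so the supplier offers 196.65, keeping 43.35.
Round 1 (the retailer proposes): the supplier can get 43.35 next round, worth 0.8 × 43.35 = 34.68 now; the retailer offers that and keeps 205.32.

205.32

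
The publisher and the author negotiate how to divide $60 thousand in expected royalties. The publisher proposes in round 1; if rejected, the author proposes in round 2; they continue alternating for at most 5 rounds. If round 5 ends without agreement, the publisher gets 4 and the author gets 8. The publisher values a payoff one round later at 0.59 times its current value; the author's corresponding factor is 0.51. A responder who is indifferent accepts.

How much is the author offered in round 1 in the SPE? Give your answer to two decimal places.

17.05

Round 5 (the publisher proposes): the author gets 8 if talks fail, so the publisher offers 8 and keeps 52.
Round 4 (the author proposes): the publisher can get 52 next round, worth 0.59 × 52 = 30.68 now; the author offers that and keeps 29.32.
Round 3 (the publisher proposes): the author can get 29.32 next round, worth 0.51 × 29.32 = 14.9532 now; the publisher offers that and keeps 45.0468.
Round 2 (the author proposes): the publisher can get 45.0468 next round, worth 0.59 × 45.0468 = 26.577612 now; the author offers that and keeps 33.422388.
Round 1 (the publisher proposes): the author can get 33.422388 next round, worth 0.51 × 33.422388 = 17.04541788 now; the publisher offers that and keeps 42.95458212.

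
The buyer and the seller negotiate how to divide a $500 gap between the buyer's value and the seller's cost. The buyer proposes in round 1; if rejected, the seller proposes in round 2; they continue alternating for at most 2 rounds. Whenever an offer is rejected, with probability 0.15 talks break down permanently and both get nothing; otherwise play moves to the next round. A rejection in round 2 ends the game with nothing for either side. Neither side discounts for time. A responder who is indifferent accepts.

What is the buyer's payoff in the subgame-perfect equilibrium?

75

By backward induction:
Round 2 (the seller proposes): the buyer will accept anything ≥ 0, so the seller offers 0 and keeps 500.
Round 1 (the buyer proposes): rejecting gives the seller an expected 0.85 × 500 = 425; the buyer offers that and keeps 75.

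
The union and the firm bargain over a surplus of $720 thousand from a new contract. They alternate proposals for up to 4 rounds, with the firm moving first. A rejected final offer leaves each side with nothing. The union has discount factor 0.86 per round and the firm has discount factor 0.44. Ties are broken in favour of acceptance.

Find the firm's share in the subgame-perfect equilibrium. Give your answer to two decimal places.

Round 4 (the union proposes): the firm will accept anything ≥ 0, so the union offers 0 and keeps 720.
Round 3 (the firm proposes): the union can get 720 next round, worth 0.86 × 720 = 619.2 now. The firm offers 619.2 and keeps 720 − 619.2 = 100.8.
Round 2 (the union proposes): the firm can get 100.8 next round, worth 0.44 × 100.8 = 44.352 now. The union offers 44.352 and keeps 720 − 44.352 = 675.648.
Round 1 (the firm proposes): the union can get 675.648 next round, worth 0.86 × 675.648 = 581.05728 now, so the firm offers 581.05728, keeping 138.94272.

138.94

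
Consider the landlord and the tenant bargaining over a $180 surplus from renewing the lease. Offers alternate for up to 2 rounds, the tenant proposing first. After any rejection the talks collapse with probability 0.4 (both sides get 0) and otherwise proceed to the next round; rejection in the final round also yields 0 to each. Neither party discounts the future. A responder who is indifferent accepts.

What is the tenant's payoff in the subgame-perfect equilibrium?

72

Round 2 (the landlord proposes): rejection yields 0 for the tenant; the landlord offers 0 and keeps 180.
Round 1 (the tenant proposes): rejecting gives the landlord an expected 0.6 × 180 = 108, so the tenant offers 108, keeping 72.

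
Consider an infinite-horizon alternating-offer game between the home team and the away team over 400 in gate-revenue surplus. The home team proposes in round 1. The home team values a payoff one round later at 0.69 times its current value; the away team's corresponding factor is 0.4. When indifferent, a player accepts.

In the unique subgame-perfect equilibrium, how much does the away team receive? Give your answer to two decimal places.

Let x be the home team's share when the home team proposes and y be the away team's share when the away team proposes.
The away team accepts iff offered ≥ 0.4·y, so x = 400 − 0.4y. Symmetrically y = 400 − 0.69x.
Substituting: x = 400 − 0.4(400 − 0.69x), giving x(1 − 0.69·0.4) = 400(1 − 0.4).
So x = 400 × 0.6 / 0.724 ≈ 331.4917, and the away team receives 400 − x ≈ 68.5083.

68.51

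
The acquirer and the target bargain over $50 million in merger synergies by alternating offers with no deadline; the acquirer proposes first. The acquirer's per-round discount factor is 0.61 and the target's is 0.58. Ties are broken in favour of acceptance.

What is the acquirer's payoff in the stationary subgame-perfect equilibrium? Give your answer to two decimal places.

32.50

When the acquirer proposes, the target accepts any offer worth at least 0.58 times what the target would get by proposing next round; and vice versa.
This gives x = 50 − 0.58y and y = 50 − 0.61x, where x and y are each side's share when it proposes.
Hence (1 − 0.58·0.61)x = 50(1 − 0.58), i.e. 0.6462·x = 21.
x ≈ 32.4977; the target's share is 50 − x ≈ 17.5023.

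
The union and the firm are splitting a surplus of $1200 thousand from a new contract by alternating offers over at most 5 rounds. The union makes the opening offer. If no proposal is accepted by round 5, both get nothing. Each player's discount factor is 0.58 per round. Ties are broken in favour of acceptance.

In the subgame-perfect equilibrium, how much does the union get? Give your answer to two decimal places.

809.34

Round 5 (the union proposes): rejection yields 0 for the firm; the union offers 0 and keeps 1200.
Round 4 (the firm proposes): the union can get 1200 next round, worth 0.58 × 1200 = 696 now. The firm offers 696 and keeps 1200 − 696 = 504.
Round 3 (the union proposes): the firm can get 504 next round, worth 0.58 × 504 = 292.32 now; the union offers that and keeps 907.68.
Round 2 (the firm proposes): the union can get 907.68 next round, worth 0.58 × 907.68 = 526.4544 now. The firm offers 526.4544 and keeps 1200 − 526.4544 = 673.5456.
Round 1 (the union proposes): the firm can get 673.5456 next round, worth 0.58 × 673.5456 = 390.656448 now, so the union offers 390.656448, keeping 809.343552.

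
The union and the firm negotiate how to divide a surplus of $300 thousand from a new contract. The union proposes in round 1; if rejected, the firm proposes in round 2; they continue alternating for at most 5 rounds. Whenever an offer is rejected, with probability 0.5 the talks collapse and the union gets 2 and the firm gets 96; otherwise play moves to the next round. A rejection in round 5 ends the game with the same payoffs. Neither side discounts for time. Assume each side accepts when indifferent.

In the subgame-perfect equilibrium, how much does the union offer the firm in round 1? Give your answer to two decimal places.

Round 5 (the union proposes): the firm gets 96 if talks fail, so the union offers 96 and keeps 204.
Round 4 (the firm proposes): rejecting gives the union an expected 0.5 × 204 + 0.5 × 2 = 103; the firm offers that and keeps 197.
Round 3 (the union proposes): rejecting gives the firm an expected 0.5 × 197 + 0.5 × 96 = 146.5. The union offers 146.5 and keeps 300 − 146.5 = 153.5.
Round 2 (the firm proposes): rejecting gives the union an expected 0.5 × 153.5 + 0.5 × 2 = 77.75; the firm offers that and keeps 222.25.
Round 1 (the union proposes): rejecting gives the firm an expected 0.5 × 222.25 + 0.5 × 96 = 159.125; the union offers that and keeps 140.875.

159.13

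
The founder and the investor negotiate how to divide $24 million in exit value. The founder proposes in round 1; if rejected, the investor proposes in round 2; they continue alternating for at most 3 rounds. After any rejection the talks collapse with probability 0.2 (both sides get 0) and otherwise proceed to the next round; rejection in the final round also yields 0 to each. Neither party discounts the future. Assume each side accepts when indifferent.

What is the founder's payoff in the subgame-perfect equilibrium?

By backward induction:
Round 3 (the founder proposes): the investor will accept anything ≥ 0, so the founder offers 0 and keeps 24.
Round 2 (the investor proposes): rejecting gives the founder an expected 0.8 × 24 = 19.2, so the investor offers 19.2, keeping 4.8.
Round 1 (the founder proposes): rejecting gives the investor an expected 0.8 × 4.8 = 3.84. The founder offers 3.84 and keeps 24 − 3.84 = 20.16.

20.16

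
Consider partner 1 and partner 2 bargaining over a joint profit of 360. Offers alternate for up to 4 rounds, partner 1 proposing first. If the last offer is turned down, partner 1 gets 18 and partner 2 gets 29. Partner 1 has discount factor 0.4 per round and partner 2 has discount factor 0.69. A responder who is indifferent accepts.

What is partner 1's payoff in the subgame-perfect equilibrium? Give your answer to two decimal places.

145.83

Round 4 (partner 2 proposes): partner 1 gets 18 if talks fail, so partner 2 offers 18 and keeps 342.
Round 3 (partner 1 proposes): partner 2 can get 342 next round, worth 0.69 × 342 = 235.98 now, so partner 1 offers 235.98, keeping 124.02.
Round 2 (partner 2 proposes): partner 1 can get 124.02 next round, worth 0.4 × 124.02 = 49.608 now, so partner 2 offers 49.608, keeping 310.392.
Round 1 (partner 1 proposes): partner 2 can get 310.392 next round, worth 0.69 × 310.392 = 214.17048 now. Partner 1 offers 214.17048 and keeps 360 − 214.17048 = 145.82952.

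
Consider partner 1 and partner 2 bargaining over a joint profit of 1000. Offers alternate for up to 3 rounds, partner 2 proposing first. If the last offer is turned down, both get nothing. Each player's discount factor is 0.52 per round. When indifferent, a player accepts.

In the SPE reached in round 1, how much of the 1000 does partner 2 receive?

750.4

Solve by backward induction from round 3.
Round 3 (partner 2 proposes): partner 1 will accept anything ≥ 0, so partner 2 offers 0 and keeps 1000.
Round 2 (partner 1 proposes): partner 2 can get 1000 next round, worth 0.52 × 1000 = 520 now; partner 1 offers that and keeps 480.
Round 1 (partner 2 proposes): partner 1 can get 480 next round, worth 0.52 × 480 = 249.6 now. Partner 2 offers 249.6 and keeps 1000 − 249.6 = 750.4.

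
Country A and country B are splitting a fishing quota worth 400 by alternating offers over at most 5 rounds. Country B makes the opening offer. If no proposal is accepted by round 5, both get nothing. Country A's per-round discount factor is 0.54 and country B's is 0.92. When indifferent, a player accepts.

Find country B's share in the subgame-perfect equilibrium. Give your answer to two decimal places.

Round 5 (country B proposes): rejection yields 0 for country A; country B offers 0 and keeps 400.
Round 4 (country A proposes): country B can get 400 next round, worth 0.92 × 400 = 368 now. Country A offers 368 and keeps 400 − 368 = 32.
Round 3 (country B proposes): country A can get 32 next round, worth 0.54 × 32 = 17.28 now; country B offers that and keeps 382.72.
Round 2 (country A proposes): country B can get 382.72 next round, worth 0.92 × 382.72 = 352.1024 now; country A offers that and keeps 47.8976.
Round 1 (country B proposes): country A can get 47.8976 next round, worth 0.54 × 47.8976 = 25.864704 now. Country B offers 25.864704 and keeps 400 − 25.864704 = 374.135296.

374.14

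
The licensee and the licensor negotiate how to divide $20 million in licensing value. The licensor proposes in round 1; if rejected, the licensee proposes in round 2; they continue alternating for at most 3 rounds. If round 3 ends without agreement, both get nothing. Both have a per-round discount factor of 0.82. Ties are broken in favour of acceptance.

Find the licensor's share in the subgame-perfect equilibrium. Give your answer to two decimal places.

17.05

Round 3 (the licensor proposes): rejection yields 0 for the licensee; the licensor offers 0 and keeps 20.
Round 2 (the licensee proposes): the licensor can get 20 next round, worth 0.82 × 20 = 16.4 now. The licensee offers 16.4 and keeps 20 − 16.4 = 3.6.
Round 1 (the licensor proposes): the licensee can get 3.6 next round, worth 0.82 × 3.6 = 2.952 now, so the licensor offers 2.952, keeping 17.048.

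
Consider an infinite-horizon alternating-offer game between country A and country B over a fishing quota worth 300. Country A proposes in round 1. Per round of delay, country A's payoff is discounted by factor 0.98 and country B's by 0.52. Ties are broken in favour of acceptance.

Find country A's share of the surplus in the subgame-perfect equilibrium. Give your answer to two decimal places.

293.64

In a stationary SPE each proposer offers the other exactly their discounted continuation value.
If country A keeps x when proposing and country B keeps y when proposing, then x = 300 − 0.52y and y = 300 − 0.98x.
Solving: x = 300(1 − 0.52) / (1 − 0.98·0.52) = 144 / 0.4904 ≈ 293.6378.
Country B gets 300 − 293.6378 ≈ 6.3622.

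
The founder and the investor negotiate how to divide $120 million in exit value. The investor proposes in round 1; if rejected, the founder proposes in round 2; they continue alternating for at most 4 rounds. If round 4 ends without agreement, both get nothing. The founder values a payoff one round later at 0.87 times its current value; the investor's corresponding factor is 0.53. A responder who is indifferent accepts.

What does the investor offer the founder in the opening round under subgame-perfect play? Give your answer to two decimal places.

97.21

Round 4 (the founder proposes): rejection yields 0 for the investor; the founder offers 0 and keeps 120.
Round 3 (the investor proposes): the founder can get 120 next round, worth 0.87 × 120 = 104.4 now, so the investor offers 104.4, keeping 15.6.
Round 2 (the founder proposes): the investor can get 15.6 next round, worth 0.53 × 15.6 = 8.268 now, so the founder offers 8.268, keeping 111.732.
Round 1 (the investor proposes): the founder can get 111.732 next round, worth 0.87 × 111.732 = 97.20684 now, so the investor offers 97.20684, keeping 22.79316.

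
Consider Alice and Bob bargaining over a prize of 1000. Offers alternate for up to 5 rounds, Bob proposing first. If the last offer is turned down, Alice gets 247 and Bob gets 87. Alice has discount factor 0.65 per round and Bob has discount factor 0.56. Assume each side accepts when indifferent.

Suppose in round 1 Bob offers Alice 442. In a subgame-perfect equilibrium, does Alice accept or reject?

Accept

Round 5 (Bob proposes): Alice gets 247 if talks fail, so Bob offers 247 and keeps 753.
Round 4 (Alice proposes): Bob can get 753 next round, worth 0.56 × 753 = 421.68 now; Alice offers that and keeps 578.32.
Round 3 (Bob proposes): Alice can get 578.32 next round, worth 0.65 × 578.32 = 375.908 now, so Bob offers 375.908, keeping 624.092.
Round 2 (Alice proposes): Bob can get 624.092 next round, worth 0.56 × 624.092 = 349.49152 now, so Alice offers 349.49152, keeping 650.50848.
So by rejecting in round 1, Alice gets 650.50848 next round, worth 0.65 × 650.50848 = 422.830512 now.
Offer 442 ≥ 422.830512, so Alice accepts.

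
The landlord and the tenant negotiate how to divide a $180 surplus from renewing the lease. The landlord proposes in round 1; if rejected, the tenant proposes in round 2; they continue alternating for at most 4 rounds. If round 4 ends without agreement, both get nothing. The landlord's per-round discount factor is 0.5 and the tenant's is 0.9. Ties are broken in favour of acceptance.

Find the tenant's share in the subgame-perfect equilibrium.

Round 4 (the tenant proposes): the landlord will accept anything ≥ 0, so the tenant offers 0 and keeps 180.
Round 3 (the landlord proposes): the tenant can get 180 next round, worth 0.9 × 180 = 162 now; the landlord offers that and keeps 18.
Round 2 (the tenant proposes): the landlord can get 18 next round, worth 0.5 × 18 = 9 now, so the tenant offers 9, keeping 171.
Round 1 (the landlord proposes): the tenant can get 171 next round, worth 0.9 × 171 = 153.9 now. The landlord offers 153.9 and keeps 180 − 153.9 = 26.1.

153.9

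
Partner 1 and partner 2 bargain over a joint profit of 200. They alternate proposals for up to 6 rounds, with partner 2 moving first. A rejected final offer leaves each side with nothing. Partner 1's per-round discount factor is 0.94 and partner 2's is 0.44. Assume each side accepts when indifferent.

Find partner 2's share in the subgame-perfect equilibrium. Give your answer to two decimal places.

19.02

Round 6 (partner 1 proposes): partner 2 will accept anything ≥ 0, so partner 1 offers 0 and keeps 200.
Round 5 (partner 2 proposes): partner 1 can get 200 next round, worth 0.94 × 200 = 188 now, so partner 2 offers 188, keeping 12.
Round 4 (partner 1 proposes): partner 2 can get 12 next round, worth 0.44 × 12 = 5.28 now. Partner 1 offers 5.28 and keeps 200 − 5.28 = 194.72.
Round 3 (partner 2 proposes): partner 1 can get 194.72 next round, worth 0.94 × 194.72 = 183.0368 now, so partner 2 offers 183.0368, keeping 16.9632.
Round 2 (partner 1 proposes): partner 2 can get 16.9632 next round, worth 0.44 × 16.9632 = 7.463808 now, so partner 1 offers 7.463808, keeping 192.536192.
Round 1 (partner 2 proposes): partner 1 can get 192.536192 next round, worth 0.94 × 192.536192 = 180.98402048 now. Partner 2 offers 180.98402048 and keeps 200 − 180.98402048 = 19.01597952.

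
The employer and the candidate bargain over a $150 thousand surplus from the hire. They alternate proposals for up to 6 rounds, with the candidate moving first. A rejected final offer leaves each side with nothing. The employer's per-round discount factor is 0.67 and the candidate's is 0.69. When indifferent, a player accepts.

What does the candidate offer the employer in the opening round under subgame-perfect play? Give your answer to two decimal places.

Round 6 (the employer proposes): rejection yields 0 for the candidate; the employer offers 0 and keeps 150.
Round 5 (the candidate proposes): the employer can get 150 next round, worth 0.67 × 150 = 100.5 now; the candidate offers that and keeps 49.5.
Round 4 (the employer proposes): the candidate can get 49.5 next round, worth 0.69 × 49.5 = 34.155 now. The employer offers 34.155 and keeps 150 − 34.155 = 115.845.
Round 3 (the candidate proposes): the employer can get 115.845 next round, worth 0.67 × 115.845 = 77.61615 now, so the candidate offers 77.61615, keeping 72.38385.
Round 2 (the employer proposes): the candidate can get 72.38385 next round, worth 0.69 × 72.38385 = 49.9448565 now; the employer offers that and keeps 100.0551435.
Round 1 (the candidate proposes): the employer can get 100.0551435 next round, worth 0.67 × 100.0551435 = 67.036946145 now, so the candidate offers 67.036946145, keeping 82.963053855.

67.04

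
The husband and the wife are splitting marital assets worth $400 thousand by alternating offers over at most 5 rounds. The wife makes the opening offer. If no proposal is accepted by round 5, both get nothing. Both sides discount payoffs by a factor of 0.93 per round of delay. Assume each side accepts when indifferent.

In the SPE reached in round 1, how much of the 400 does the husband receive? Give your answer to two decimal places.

Solve by backward induction from round 5.
Round 5 (the wife proposes): rejection yields 0 for the husband; the wife offers 0 and keeps 400.
Round 4 (the husband proposes): the wife can get 400 next round, worth 0.93 × 400 = 372 now; the husband offers that and keeps 28.
Round 3 (the wife proposes): the husband can get 28 next round, worth 0.93 × 28 = 26.04 now; the wife offers that and keeps 373.96.
Round 2 (the husband proposes): the wife can get 373.96 next round, worth 0.93 × 373.96 = 347.7828 now; the husband offers that and keeps 52.2172.
Round 1 (the wife proposes): the husband can get 52.2172 next round, worth 0.93 × 52.2172 = 48.561996 now, so the wife offers 48.561996, keeping 351.438004.

48.56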